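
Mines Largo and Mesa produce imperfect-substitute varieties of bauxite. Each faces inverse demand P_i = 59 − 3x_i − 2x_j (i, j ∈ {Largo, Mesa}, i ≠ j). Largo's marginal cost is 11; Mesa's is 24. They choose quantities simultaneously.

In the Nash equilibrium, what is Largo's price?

31.4375

Mine Largo's profit: π = x_{Largo}(59 − 3x_{Largo} − 2x_{Mesa}) − 11x_{Largo}.
∂π/∂x_{Largo} = 48 − 6x_{Largo} − 2x_{Mesa} = 0 ⇒ x_{Largo} = 8 − (1/3)x_{Mesa}.
Similarly x_{Mesa} = 35/6 − (1/3)x_{Largo}.
Plugging x_{Mesa} into Largo's best response: x_{Largo} = 8 − (1/3)(35/6 − (1/3)x_{Largo}) ⇒ (8/9)x_{Largo} = 109/18, so x_{Largo} = 6.8125.
Then x_{Mesa} = 35/6 − (1/3)·6.8125 = 3.5625.
P_{Largo} = 59 − 3·6.8125 − 2·3.5625 = 31.4375.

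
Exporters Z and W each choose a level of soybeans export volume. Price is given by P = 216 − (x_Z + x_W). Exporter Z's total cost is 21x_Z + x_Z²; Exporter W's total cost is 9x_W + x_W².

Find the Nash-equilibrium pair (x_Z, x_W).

Exporter Z's profit: π = x_Z(216 − (x_Z + x_W)) − 21x_Z − x_Z².
∂π/∂x_Z = 195 − 4x_Z − x_W = 0, so x_Z = 48.75 − 0.25x_W.
By the same steps for W: x_W = 51.75 − 0.25x_Z.
Plugging x_W into Z's best response: x_Z = 48.75 − 0.25(51.75 − 0.25x_Z) ⇒ 0.9375x_Z = 35.8125, so x_Z = 38.2.
Then x_W = 51.75 − 0.25·38.2 = 42.2.

38.2, 42.2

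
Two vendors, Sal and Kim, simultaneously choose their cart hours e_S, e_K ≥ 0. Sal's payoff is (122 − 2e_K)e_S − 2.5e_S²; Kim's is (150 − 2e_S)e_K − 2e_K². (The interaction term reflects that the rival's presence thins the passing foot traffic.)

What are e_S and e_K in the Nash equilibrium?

Expanding Sal's payoff: 122e_S − 2e_Ke_S − 2.5e_S².
∂π/∂e_S = 122 − 2e_K − 5e_S = 0, so e_S = 24.4 − 0.4e_K.
Likewise for Kim: e_K = 37.5 − 0.5e_S.
Substituting the second reaction function into the first: e_S = 24.4 − 0.4(37.5 − 0.5e_S), which gives 0.8e_S = 9.4 ⇒ e_S = 11.75.
Then e_K = 37.5 − 0.5·11.75 = 31.625.

11.75, 31.625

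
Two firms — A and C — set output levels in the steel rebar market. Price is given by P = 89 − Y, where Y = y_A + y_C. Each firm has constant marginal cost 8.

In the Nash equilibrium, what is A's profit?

Firm A's profit: π = y_A(89 − (y_A + y_C)) − 8y_A.
∂π/∂y_A = 81 − 2y_A − y_C = 0, so y_A = 40.5 − 0.5y_C.
Setting y_A = y_C in the reaction function: y_A = 40.5 − 0.5y_A, so y_A = 40.5 / 1.5 = 27.
Price P = 89 − 54 = 35.
A's profit: (35 − 8)·27 = 729.

729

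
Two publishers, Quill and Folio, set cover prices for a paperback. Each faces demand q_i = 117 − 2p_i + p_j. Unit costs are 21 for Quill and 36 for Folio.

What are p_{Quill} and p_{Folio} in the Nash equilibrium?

Quill's profit: π = (p_{Quill} − 21)(117 − 2p_{Quill} + p_{Folio}).
∂π/∂p_{Quill} = 159 − 4p_{Quill} + p_{Folio} = 0 ⇒ p_{Quill} = 39.75 + 0.25p_{Folio}.
Similarly p_{Folio} = 47.25 + 0.25p_{Quill}.
Substituting the second reaction function into the first: p_{Quill} = 39.75 + 0.25(47.25 + 0.25p_{Quill}), which gives 0.9375p_{Quill} = 51.5625 ⇒ p_{Quill} = 55.
Then p_{Folio} = 47.25 + 0.25·55 = 61.

55, 61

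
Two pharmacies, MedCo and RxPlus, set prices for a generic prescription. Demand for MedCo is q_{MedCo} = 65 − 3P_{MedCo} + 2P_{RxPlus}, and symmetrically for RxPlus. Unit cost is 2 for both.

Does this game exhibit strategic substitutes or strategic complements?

MedCo's profit: π = (P_{MedCo} − 2)(65 − 3P_{MedCo} + 2P_{RxPlus}).
∂π/∂P_{MedCo} = 71 − 6P_{MedCo} + 2P_{RxPlus} = 0 ⇒ P_{MedCo} = 71/6 + (1/3)P_{RxPlus}.
The best-response slope dP_{MedCo}/dP_{RxPlus} = 1/3 > 0: the reaction function is upward-sloping, so the choices are strategic complements.

strategic complements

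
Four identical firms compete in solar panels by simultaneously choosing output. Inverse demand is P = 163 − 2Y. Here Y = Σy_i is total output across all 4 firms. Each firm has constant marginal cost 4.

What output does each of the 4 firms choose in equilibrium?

15.9

A representative firm's profit is π_i = y_i(163 − 2Y) − 4y_i, with Y = y_i + Σ_{j≠i} y_j.
First-order condition: 159 − 4y_i − 2Σ_{j≠i} y_j = 0.
Imposing symmetry (y_j = y for all j) turns Σ_{j≠i} y_j into 3y, so 159 = 10y and y = 15.9.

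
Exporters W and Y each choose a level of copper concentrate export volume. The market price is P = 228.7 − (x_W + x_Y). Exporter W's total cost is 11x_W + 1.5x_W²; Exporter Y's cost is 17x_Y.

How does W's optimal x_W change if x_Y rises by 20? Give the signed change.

Exporter W's profit: π = x_W(228.7 − (x_W + x_Y)) − 11x_W − 1.5x_W².
∂π/∂x_W = 217.7 − 5x_W − x_Y = 0, so x_W = 43.54 − 0.2x_Y.
The reaction-function slope is −0.2, so a 20-unit rise in x_Y moves x_W by −0.2 × 20 = −4. W's best response falls — the actions are strategic substitutes.

-4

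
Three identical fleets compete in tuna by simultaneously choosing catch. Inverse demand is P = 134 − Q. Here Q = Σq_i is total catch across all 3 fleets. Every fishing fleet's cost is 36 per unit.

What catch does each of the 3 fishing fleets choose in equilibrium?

24.5

A representative fishing fleet's profit is π_i = q_i(134 − Q) − 36q_i, with Q = q_i + Σ_{j≠i} q_j.
First-order condition: 98 − 2q_i − Σ_{j≠i} q_j = 0.
With identical fishing fleets, set every q_j = q: then 98 − 2q − 2q = 0, i.e. q = 98/4 = 24.5.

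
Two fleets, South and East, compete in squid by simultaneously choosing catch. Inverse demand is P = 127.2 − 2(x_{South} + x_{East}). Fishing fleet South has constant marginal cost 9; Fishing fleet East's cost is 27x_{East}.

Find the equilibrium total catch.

Fishing fleet South's profit: π = x_{South}(127.2 − 2(x_{South} + x_{East})) − 9x_{South}.
∂π/∂x_{South} = 118.2 − 4x_{South} − 2x_{East} = 0, so x_{South} = 29.55 − 0.5x_{East}.
By the same steps for East: x_{East} = 25.05 − 0.5x_{South}.
Substituting the second reaction function into the first: x_{South} = 29.55 − 0.5(25.05 − 0.5x_{South}), which gives 0.75x_{South} = 17.025 ⇒ x_{South} = 22.7.
Then x_{East} = 25.05 − 0.5·22.7 = 13.7.
Total catch: 22.7 + 13.7 = 36.4.

36.4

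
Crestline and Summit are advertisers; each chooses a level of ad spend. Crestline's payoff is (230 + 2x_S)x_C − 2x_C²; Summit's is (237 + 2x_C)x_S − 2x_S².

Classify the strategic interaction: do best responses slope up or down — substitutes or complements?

Expanding Crestline's payoff: 230x_C + 2x_Sx_C − 2x_C².
∂π/∂x_C = 230 + 2x_S − 4x_C = 0, so x_C = 57.5 + 0.5x_S.
The best-response slope dx_C/dx_S = 0.5 > 0: the reaction function is upward-sloping, so the choices are strategic complements.

strategic complements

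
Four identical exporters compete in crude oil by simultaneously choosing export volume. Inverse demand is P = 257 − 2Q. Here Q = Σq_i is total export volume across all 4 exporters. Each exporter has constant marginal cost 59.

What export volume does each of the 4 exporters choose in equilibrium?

A representative exporter's profit is π_i = q_i(257 − 2Q) − 59q_i, with Q = q_i + Σ_{j≠i} q_j.
First-order condition: 198 − 4q_i − 2Σ_{j≠i} q_j = 0.
With identical exporters, set every q_j = q: then 198 − 4q − 6q = 0, i.e. q = 198/10 = 19.8.

19.8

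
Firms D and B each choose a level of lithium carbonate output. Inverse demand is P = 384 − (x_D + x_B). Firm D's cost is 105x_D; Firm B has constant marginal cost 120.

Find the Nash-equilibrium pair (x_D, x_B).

Firm D's profit: π = x_D(384 − (x_D + x_B)) − 105x_D.
∂π/∂x_D = 279 − 2x_D − x_B = 0, so x_D = 139.5 − 0.5x_B.
By the same steps for B: x_B = 132 − 0.5x_D.
Plugging x_B into D's best response: x_D = 139.5 − 0.5(132 − 0.5x_D) ⇒ 0.75x_D = 73.5, so x_D = 98.
Then x_B = 132 − 0.5·98 = 83.

98, 83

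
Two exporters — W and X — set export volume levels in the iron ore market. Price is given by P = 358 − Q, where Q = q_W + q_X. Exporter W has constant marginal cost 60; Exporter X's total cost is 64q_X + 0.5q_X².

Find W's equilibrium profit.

Exporter W's profit: π = q_W(358 − (q_W + q_X)) − 60q_W.
∂π/∂q_W = 298 − 2q_W − q_X = 0, so q_W = 149 − 0.5q_X.
For X: ∂π/∂q_X = 294 − 3q_X − q_W = 0 ⇒ q_X = 98 − (1/3)q_W.
Plugging q_X into W's best response: q_W = 149 − 0.5(98 − (1/3)q_W) ⇒ (5/6)q_W = 100, so q_W = 120.
Then q_X = 98 − (1/3)·120 = 58.
Price P = 358 − 178 = 180.
W's profit: (180 − 60)·120 = 14400.

14400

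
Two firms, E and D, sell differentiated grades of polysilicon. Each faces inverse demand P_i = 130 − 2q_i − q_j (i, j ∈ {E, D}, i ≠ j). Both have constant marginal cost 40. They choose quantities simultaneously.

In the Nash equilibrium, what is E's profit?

648

Firm E's profit: π = q_E(130 − 2q_E − q_D) − 40q_E.
∂π/∂q_E = 90 − 4q_E − q_D = 0 ⇒ q_E = 22.5 − 0.25q_D.
By symmetry q_D = q_E; substituting into the reaction function, 1.25q_E = 22.5 and q_E = 18.
P_E = 130 − 2·18 − 18 = 76.
Profit = (76 − 40)·18 = 648.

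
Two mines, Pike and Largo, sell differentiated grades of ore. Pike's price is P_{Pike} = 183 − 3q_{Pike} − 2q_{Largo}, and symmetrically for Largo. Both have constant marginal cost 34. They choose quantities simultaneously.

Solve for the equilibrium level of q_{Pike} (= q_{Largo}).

18.625

Mine Pike's profit: π = q_{Pike}(183 − 3q_{Pike} − 2q_{Largo}) − 34q_{Pike}.
∂π/∂q_{Pike} = 149 − 6q_{Pike} − 2q_{Largo} = 0 ⇒ q_{Pike} = 149/6 − (1/3)q_{Largo}.
The game is symmetric, so in equilibrium q_{Largo} = q_{Pike}: the reaction function gives (4/3)q_{Pike} = 149/6, hence q_{Pike} = 18.625.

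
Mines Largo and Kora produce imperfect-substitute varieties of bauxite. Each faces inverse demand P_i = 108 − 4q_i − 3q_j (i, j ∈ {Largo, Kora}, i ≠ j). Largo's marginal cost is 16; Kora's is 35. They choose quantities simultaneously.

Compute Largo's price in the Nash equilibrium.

Mine Largo's profit: π = q_{Largo}(108 − 4q_{Largo} − 3q_{Kora}) − 16q_{Largo}.
∂π/∂q_{Largo} = 92 − 8q_{Largo} − 3q_{Kora} = 0 ⇒ q_{Largo} = 11.5 − 0.375q_{Kora}.
Similarly q_{Kora} = 9.125 − 0.375q_{Largo}.
Solving the two reaction functions simultaneously: (1 − (−0.375)(−0.375))q_{Largo} = 11.5 − 0.375·9.125, so (55/64)q_{Largo} = 517/64 and q_{Largo} = 9.4.
Then q_{Kora} = 9.125 − 0.375·9.4 = 5.6.
P_{Largo} = 108 − 4·9.4 − 3·5.6 = 53.6.

53.6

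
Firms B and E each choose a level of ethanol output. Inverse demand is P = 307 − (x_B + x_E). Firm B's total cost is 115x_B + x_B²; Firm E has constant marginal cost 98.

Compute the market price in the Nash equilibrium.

Firm B's profit: π = x_B(307 − (x_B + x_E)) − 115x_B − x_B².
∂π/∂x_B = 192 − 4x_B − x_E = 0, so x_B = 48 − 0.25x_E.
For E: ∂π/∂x_E = 209 − 2x_E − x_B = 0 ⇒ x_E = 104.5 − 0.5x_B.
Plugging x_E into B's best response: x_B = 48 − 0.25(104.5 − 0.5x_B) ⇒ 0.875x_B = 21.875, so x_B = 25.
Then x_E = 104.5 − 0.5·25 = 92.
Equilibrium price: P = 307 − 117 = 190.

190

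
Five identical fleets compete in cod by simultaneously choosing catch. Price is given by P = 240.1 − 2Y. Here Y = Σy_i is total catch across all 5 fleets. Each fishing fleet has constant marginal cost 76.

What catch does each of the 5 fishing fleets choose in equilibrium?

A representative fishing fleet's profit is π_i = y_i(240.1 − 2Y) − 76y_i, with Y = y_i + Σ_{j≠i} y_j.
First-order condition: 164.1 − 4y_i − 2Σ_{j≠i} y_j = 0.
With identical fishing fleets, set every y_j = y: then 164.1 − 4y − 8y = 0, i.e. y = 164.1/12 = 13.675.

13.675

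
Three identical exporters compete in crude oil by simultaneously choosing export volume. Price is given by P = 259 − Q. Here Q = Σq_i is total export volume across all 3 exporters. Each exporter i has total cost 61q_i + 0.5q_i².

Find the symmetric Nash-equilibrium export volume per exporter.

39.6

A representative exporter's profit is π_i = q_i(259 − Q) − 61q_i − 0.5q_i², with Q = q_i + Σ_{j≠i} q_j.
First-order condition: 198 − 3q_i − Σ_{j≠i} q_j = 0.
With identical exporters, set every q_j = q: then 198 − 3q − 2q = 0, i.e. q = 198/5 = 39.6.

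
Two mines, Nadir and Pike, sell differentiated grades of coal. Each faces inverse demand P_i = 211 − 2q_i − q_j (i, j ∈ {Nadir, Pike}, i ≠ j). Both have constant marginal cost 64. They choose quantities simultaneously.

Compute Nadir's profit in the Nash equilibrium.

Mine Nadir's profit: π = q_{Nadir}(211 − 2q_{Nadir} − q_{Pike}) − 64q_{Nadir}.
∂π/∂q_{Nadir} = 147 − 4q_{Nadir} − q_{Pike} = 0 ⇒ q_{Nadir} = 36.75 − 0.25q_{Pike}.
By symmetry q_{Pike} = q_{Nadir}; substituting into the reaction function, 1.25q_{Nadir} = 36.75 and q_{Nadir} = 29.4.
P_{Nadir} = 211 − 2·29.4 − 29.4 = 122.8.
Profit = (122.8 − 64)·29.4 = 1728.72.

1728.72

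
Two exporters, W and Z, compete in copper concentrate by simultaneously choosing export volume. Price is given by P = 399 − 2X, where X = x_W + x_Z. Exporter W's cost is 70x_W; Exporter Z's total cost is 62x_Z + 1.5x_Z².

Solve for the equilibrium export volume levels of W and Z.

67.875, 28.75

Exporter W's profit: π = x_W(399 − 2(x_W + x_Z)) − 70x_W.
∂π/∂x_W = 329 − 4x_W − 2x_Z = 0, so x_W = 82.25 − 0.5x_Z.
For Z: ∂π/∂x_Z = 337 − 7x_Z − 2x_W = 0 ⇒ x_Z = 337/7 − (2/7)x_W.
Substituting the second reaction function into the first: x_W = 82.25 − 0.5(337/7 − (2/7)x_W), which gives (6/7)x_W = 1629/28 ⇒ x_W = 67.875.
Then x_Z = 337/7 − (2/7)·67.875 = 28.75.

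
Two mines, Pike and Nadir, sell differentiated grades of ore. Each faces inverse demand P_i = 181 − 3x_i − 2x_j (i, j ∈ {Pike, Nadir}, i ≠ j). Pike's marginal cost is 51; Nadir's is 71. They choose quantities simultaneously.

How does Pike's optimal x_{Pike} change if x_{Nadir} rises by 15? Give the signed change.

Mine Pike's profit: π = x_{Pike}(181 − 3x_{Pike} − 2x_{Nadir}) − 51x_{Pike}.
∂π/∂x_{Pike} = 130 − 6x_{Pike} − 2x_{Nadir} = 0 ⇒ x_{Pike} = 65/3 − (1/3)x_{Nadir}.
The reaction-function slope is −1/3, so a 15-unit rise in x_{Nadir} moves x_{Pike} by −1/3 × 15 = −5. Pike's best response falls — the actions are strategic substitutes.

-5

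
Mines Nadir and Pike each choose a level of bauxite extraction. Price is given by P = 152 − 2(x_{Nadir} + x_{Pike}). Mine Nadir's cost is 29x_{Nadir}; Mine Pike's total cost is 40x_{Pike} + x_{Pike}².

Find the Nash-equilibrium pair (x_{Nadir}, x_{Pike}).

Mine Nadir's profit: π = x_{Nadir}(152 − 2(x_{Nadir} + x_{Pike})) − 29x_{Nadir}.
∂π/∂x_{Nadir} = 123 − 4x_{Nadir} − 2x_{Pike} = 0, so x_{Nadir} = 30.75 − 0.5x_{Pike}.
For Pike: ∂π/∂x_{Pike} = 112 − 6x_{Pike} − 2x_{Nadir} = 0 ⇒ x_{Pike} = 56/3 − (1/3)x_{Nadir}.
Substituting the second reaction function into the first: x_{Nadir} = 30.75 − 0.5(56/3 − (1/3)x_{Nadir}), which gives (5/6)x_{Nadir} = 257/12 ⇒ x_{Nadir} = 25.7.
Then x_{Pike} = 56/3 − (1/3)·25.7 = 10.1.

25.7, 10.1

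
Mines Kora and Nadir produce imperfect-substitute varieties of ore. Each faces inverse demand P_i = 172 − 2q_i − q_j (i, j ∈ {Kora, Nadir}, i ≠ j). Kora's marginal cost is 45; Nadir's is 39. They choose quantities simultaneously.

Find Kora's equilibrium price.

95

Mine Kora's profit: π = q_{Kora}(172 − 2q_{Kora} − q_{Nadir}) − 45q_{Kora}.
∂π/∂q_{Kora} = 127 − 4q_{Kora} − q_{Nadir} = 0 ⇒ q_{Kora} = 31.75 − 0.25q_{Nadir}.
Similarly q_{Nadir} = 33.25 − 0.25q_{Kora}.
Substituting the second reaction function into the first: q_{Kora} = 31.75 − 0.25(33.25 − 0.25q_{Kora}), which gives 0.9375q_{Kora} = 23.4375 ⇒ q_{Kora} = 25.
Then q_{Nadir} = 33.25 − 0.25·25 = 27.
P_{Kora} = 172 − 2·25 − 27 = 95.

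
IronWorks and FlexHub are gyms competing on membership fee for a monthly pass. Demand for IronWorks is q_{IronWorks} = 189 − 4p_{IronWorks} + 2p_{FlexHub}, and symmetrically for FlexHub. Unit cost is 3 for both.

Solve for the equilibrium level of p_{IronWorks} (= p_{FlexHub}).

IronWorks's profit: π = (p_{IronWorks} − 3)(189 − 4p_{IronWorks} + 2p_{FlexHub}).
∂π/∂p_{IronWorks} = 201 − 8p_{IronWorks} + 2p_{FlexHub} = 0 ⇒ p_{IronWorks} = 25.125 + 0.25p_{FlexHub}.
Setting p_{IronWorks} = p_{FlexHub} in the reaction function: p_{IronWorks} = 25.125 + 0.25p_{IronWorks}, so p_{IronWorks} = 25.125 / 0.75 = 33.5.

33.5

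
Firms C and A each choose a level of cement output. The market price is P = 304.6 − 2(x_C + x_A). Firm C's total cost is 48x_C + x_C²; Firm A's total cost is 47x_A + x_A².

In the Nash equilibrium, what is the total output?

64.275

Firm C's profit: π = x_C(304.6 − 2(x_C + x_A)) − 48x_C − x_C².
∂π/∂x_C = 256.6 − 6x_C − 2x_A = 0, so x_C = 1283/30 − (1/3)x_A.
By the same steps for A: x_A = 644/15 − (1/3)x_C.
Substituting the second reaction function into the first: x_C = 1283/30 − (1/3)(644/15 − (1/3)x_C), which gives (8/9)x_C = 2561/90 ⇒ x_C = 32.0125.
Then x_A = 644/15 − (1/3)·32.0125 = 32.2625.
Total output: 32.0125 + 32.2625 = 64.275.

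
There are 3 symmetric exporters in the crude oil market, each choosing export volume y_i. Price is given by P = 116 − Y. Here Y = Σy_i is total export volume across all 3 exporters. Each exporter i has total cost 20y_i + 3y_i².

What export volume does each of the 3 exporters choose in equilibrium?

9.6

A representative exporter's profit is π_i = y_i(116 − Y) − 20y_i − 3y_i², with Y = y_i + Σ_{j≠i} y_j.
First-order condition: 96 − 8y_i − Σ_{j≠i} y_j = 0.
With identical exporters, set every y_j = y: then 96 − 8y − 2y = 0, i.e. y = 96/10 = 9.6.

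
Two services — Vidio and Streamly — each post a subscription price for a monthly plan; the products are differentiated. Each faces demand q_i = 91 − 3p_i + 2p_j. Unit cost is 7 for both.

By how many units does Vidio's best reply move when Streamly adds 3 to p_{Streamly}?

1

Vidio's profit: π = (p_{Vidio} − 7)(91 − 3p_{Vidio} + 2p_{Streamly}).
∂π/∂p_{Vidio} = 112 − 6p_{Vidio} + 2p_{Streamly} = 0 ⇒ p_{Vidio} = 56/3 + (1/3)p_{Streamly}.
The reaction-function slope is 1/3, so a 3-unit rise in p_{Streamly} moves p_{Vidio} by 1/3 × 3 = 1. Vidio's best response rises — the actions are strategic complements.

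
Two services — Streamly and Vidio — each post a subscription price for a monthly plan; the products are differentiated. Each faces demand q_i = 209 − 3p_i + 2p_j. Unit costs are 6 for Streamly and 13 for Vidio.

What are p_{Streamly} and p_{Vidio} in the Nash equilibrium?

58.0625, 60.6875

Streamly's profit: π = (p_{Streamly} − 6)(209 − 3p_{Streamly} + 2p_{Vidio}).
∂π/∂p_{Streamly} = 227 − 6p_{Streamly} + 2p_{Vidio} = 0 ⇒ p_{Streamly} = 227/6 + (1/3)p_{Vidio}.
Similarly p_{Vidio} = 124/3 + (1/3)p_{Streamly}.
Solving the two reaction functions simultaneously: (1 − (1/3)(1/3))p_{Streamly} = 227/6 + (1/3)·(124/3), so (8/9)p_{Streamly} = 929/18 and p_{Streamly} = 58.0625.
Then p_{Vidio} = 124/3 + (1/3)·58.0625 = 60.6875.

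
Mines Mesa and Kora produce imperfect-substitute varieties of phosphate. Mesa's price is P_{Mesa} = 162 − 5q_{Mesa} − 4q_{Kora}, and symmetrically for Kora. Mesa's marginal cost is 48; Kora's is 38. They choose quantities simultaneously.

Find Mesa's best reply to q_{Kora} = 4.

9.8

Mine Mesa's profit: π = q_{Mesa}(162 − 5q_{Mesa} − 4q_{Kora}) − 48q_{Mesa}.
∂π/∂q_{Mesa} = 114 − 10q_{Mesa} − 4q_{Kora} = 0 ⇒ q_{Mesa} = 11.4 − 0.4q_{Kora}.
At q_{Kora} = 4: q_{Mesa} = 11.4 − 0.4·4 = 9.8.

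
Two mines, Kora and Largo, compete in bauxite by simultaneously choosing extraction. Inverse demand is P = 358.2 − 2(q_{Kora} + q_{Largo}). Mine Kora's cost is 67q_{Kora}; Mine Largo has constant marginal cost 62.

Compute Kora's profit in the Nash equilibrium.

Mine Kora's profit: π = q_{Kora}(358.2 − 2(q_{Kora} + q_{Largo})) − 67q_{Kora}.
∂π/∂q_{Kora} = 291.2 − 4q_{Kora} − 2q_{Largo} = 0, so q_{Kora} = 72.8 − 0.5q_{Largo}.
By the same steps for Largo: q_{Largo} = 74.05 − 0.5q_{Kora}.
Plugging q_{Largo} into Kora's best response: q_{Kora} = 72.8 − 0.5(74.05 − 0.5q_{Kora}) ⇒ 0.75q_{Kora} = 35.775, so q_{Kora} = 47.7.
Then q_{Largo} = 74.05 − 0.5·47.7 = 50.2.
Price P = 358.2 − 2·97.9 = 162.4.
Kora's profit: (162.4 − 67)·47.7 = 4550.58.

4550.58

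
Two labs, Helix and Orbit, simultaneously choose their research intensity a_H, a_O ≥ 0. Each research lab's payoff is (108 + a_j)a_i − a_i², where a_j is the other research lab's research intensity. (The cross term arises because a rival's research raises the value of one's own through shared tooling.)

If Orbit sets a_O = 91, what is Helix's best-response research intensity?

Helix's payoff is (108 + a_O)a_H − a_H².
∂π/∂a_H = 108 + a_O − 2a_H = 0, so a_H = 54 + 0.5a_O.
At a_O = 91: a_H = 54 + 0.5·91 = 99.5.

99.5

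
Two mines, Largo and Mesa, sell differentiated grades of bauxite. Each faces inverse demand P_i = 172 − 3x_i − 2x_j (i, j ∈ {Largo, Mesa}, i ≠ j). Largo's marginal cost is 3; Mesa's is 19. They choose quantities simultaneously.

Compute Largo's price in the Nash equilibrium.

Mine Largo's profit: π = x_{Largo}(172 − 3x_{Largo} − 2x_{Mesa}) − 3x_{Largo}.
∂π/∂x_{Largo} = 169 − 6x_{Largo} − 2x_{Mesa} = 0 ⇒ x_{Largo} = 169/6 − (1/3)x_{Mesa}.
Similarly x_{Mesa} = 25.5 − (1/3)x_{Largo}.
Solving the two reaction functions simultaneously: (1 − (−1/3)(−1/3))x_{Largo} = 169/6 − (1/3)·25.5, so (8/9)x_{Largo} = 59/3 and x_{Largo} = 22.125.
Then x_{Mesa} = 25.5 − (1/3)·22.125 = 18.125.
P_{Largo} = 172 − 3·22.125 − 2·18.125 = 69.375.

69.375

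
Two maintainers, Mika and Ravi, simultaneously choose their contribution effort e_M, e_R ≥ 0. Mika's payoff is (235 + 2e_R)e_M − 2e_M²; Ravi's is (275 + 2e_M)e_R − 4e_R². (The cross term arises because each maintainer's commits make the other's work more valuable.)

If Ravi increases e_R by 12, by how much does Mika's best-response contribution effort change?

6

Expanding Mika's payoff: 235e_M + 2e_Re_M − 2e_M².
∂π/∂e_M = 235 + 2e_R − 4e_M = 0, so e_M = 58.75 + 0.5e_R.
The reaction-function slope is 0.5, so a 12-unit rise in e_R moves e_M by 0.5 × 12 = 6. Mika's best response rises — the actions are strategic complements.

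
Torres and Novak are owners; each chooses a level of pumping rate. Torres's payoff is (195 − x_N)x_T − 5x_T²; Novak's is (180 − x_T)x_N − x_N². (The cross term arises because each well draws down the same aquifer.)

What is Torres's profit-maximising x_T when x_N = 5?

19

Expanding Torres's payoff: 195x_T − x_Nx_T − 5x_T².
∂π/∂x_T = 195 − x_N − 10x_T = 0, so x_T = 19.5 − 0.1x_N.
At x_N = 5: x_T = 19.5 − 0.1·5 = 19.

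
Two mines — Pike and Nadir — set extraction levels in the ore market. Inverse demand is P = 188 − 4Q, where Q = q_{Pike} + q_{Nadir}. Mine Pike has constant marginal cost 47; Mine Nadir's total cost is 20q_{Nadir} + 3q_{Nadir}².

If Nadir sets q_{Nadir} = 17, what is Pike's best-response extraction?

9.125

Mine Pike's profit: π = q_{Pike}(188 − 4(q_{Pike} + q_{Nadir})) − 47q_{Pike}.
∂π/∂q_{Pike} = 141 − 8q_{Pike} − 4q_{Nadir} = 0, so q_{Pike} = 17.625 − 0.5q_{Nadir}.
At q_{Nadir} = 17: q_{Pike} = 17.625 − 0.5·17 = 9.125.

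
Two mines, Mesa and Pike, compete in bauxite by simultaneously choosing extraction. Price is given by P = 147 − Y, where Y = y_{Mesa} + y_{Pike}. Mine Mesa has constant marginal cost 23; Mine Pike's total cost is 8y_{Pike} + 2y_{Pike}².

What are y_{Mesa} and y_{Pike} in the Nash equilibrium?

Mine Mesa's profit: π = y_{Mesa}(147 − (y_{Mesa} + y_{Pike})) − 23y_{Mesa}.
∂π/∂y_{Mesa} = 124 − 2y_{Mesa} − y_{Pike} = 0, so y_{Mesa} = 62 − 0.5y_{Pike}.
For Pike: ∂π/∂y_{Pike} = 139 − 6y_{Pike} − y_{Mesa} = 0 ⇒ y_{Pike} = 139/6 − (1/6)y_{Mesa}.
Plugging y_{Pike} into Mesa's best response: y_{Mesa} = 62 − 0.5(139/6 − (1/6)y_{Mesa}) ⇒ (11/12)y_{Mesa} = 605/12, so y_{Mesa} = 55.
Then y_{Pike} = 139/6 − (1/6)·55 = 14.

55, 14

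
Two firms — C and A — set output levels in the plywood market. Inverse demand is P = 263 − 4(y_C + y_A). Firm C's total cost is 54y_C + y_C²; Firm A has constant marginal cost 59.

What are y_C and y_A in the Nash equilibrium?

Firm C's profit: π = y_C(263 − 4(y_C + y_A)) − 54y_C − y_C².
∂π/∂y_C = 209 − 10y_C − 4y_A = 0, so y_C = 20.9 − 0.4y_A.
For A: ∂π/∂y_A = 204 − 8y_A − 4y_C = 0 ⇒ y_A = 25.5 − 0.5y_C.
Substituting the second reaction function into the first: y_C = 20.9 − 0.4(25.5 − 0.5y_C), which gives 0.8y_C = 10.7 ⇒ y_C = 13.375.
Then y_A = 25.5 − 0.5·13.375 = 18.8125.

13.375, 18.8125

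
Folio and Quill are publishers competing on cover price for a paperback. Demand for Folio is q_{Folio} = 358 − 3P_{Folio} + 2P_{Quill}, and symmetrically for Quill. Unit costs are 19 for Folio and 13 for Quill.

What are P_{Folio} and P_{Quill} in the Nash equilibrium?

Folio's profit: π = (P_{Folio} − 19)(358 − 3P_{Folio} + 2P_{Quill}).
∂π/∂P_{Folio} = 415 − 6P_{Folio} + 2P_{Quill} = 0 ⇒ P_{Folio} = 415/6 + (1/3)P_{Quill}.
Similarly P_{Quill} = 397/6 + (1/3)P_{Folio}.
Plugging P_{Quill} into Folio's best response: P_{Folio} = 415/6 + (1/3)(397/6 + (1/3)P_{Folio}) ⇒ (8/9)P_{Folio} = 821/9, so P_{Folio} = 102.625.
Then P_{Quill} = 397/6 + (1/3)·102.625 = 100.375.

102.625, 100.375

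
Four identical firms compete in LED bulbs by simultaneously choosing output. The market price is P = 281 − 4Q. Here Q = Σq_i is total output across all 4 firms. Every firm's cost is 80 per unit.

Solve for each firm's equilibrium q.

10.05

A representative firm's profit is π_i = q_i(281 − 4Q) − 80q_i, with Q = q_i + Σ_{j≠i} q_j.
First-order condition: 201 − 8q_i − 4Σ_{j≠i} q_j = 0.
In a symmetric equilibrium every firm chooses the same q, so Σ_{j≠i} q_j = 3q. The condition becomes 201 − 20q = 0, giving q = 201/20 = 10.05.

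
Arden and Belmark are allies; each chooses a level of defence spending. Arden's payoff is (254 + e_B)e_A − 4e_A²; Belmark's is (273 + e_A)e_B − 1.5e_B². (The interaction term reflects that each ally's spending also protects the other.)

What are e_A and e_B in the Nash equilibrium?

Expanding Arden's payoff: 254e_A + e_Be_A − 4e_A².
∂π/∂e_A = 254 + e_B − 8e_A = 0, so e_A = 31.75 + 0.125e_B.
Likewise for Belmark: e_B = 91 + (1/3)e_A.
Solving the two reaction functions simultaneously: (1 − (0.125)(1/3))e_A = 31.75 + 0.125·91, so (23/24)e_A = 43.125 and e_A = 45.
Then e_B = 91 + (1/3)·45 = 106.

45, 106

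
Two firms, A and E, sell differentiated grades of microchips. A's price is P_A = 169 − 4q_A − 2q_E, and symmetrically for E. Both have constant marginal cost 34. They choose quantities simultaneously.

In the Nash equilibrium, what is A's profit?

Firm A's profit: π = q_A(169 − 4q_A − 2q_E) − 34q_A.
∂π/∂q_A = 135 − 8q_A − 2q_E = 0 ⇒ q_A = 16.875 − 0.25q_E.
Setting q_A = q_E in the reaction function: q_A = 16.875 − 0.25q_A, so q_A = 16.875 / 1.25 = 13.5.
P_A = 169 − 4·13.5 − 2·13.5 = 88.
Profit = (88 − 34)·13.5 = 729.

729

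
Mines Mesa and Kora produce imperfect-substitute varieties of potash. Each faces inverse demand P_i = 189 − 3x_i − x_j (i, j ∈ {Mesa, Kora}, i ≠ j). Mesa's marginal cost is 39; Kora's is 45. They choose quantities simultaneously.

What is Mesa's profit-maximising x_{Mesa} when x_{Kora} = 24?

21

Mine Mesa's profit: π = x_{Mesa}(189 − 3x_{Mesa} − x_{Kora}) − 39x_{Mesa}.
∂π/∂x_{Mesa} = 150 − 6x_{Mesa} − x_{Kora} = 0 ⇒ x_{Mesa} = 25 − (1/6)x_{Kora}.
At x_{Kora} = 24: x_{Mesa} = 25 − (1/6)·24 = 21.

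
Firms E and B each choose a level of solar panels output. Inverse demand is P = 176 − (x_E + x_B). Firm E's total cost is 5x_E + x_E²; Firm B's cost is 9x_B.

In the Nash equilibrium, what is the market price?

80

Firm E's profit: π = x_E(176 − (x_E + x_B)) − 5x_E − x_E².
∂π/∂x_E = 171 − 4x_E − x_B = 0, so x_E = 42.75 − 0.25x_B.
For B: ∂π/∂x_B = 167 − 2x_B − x_E = 0 ⇒ x_B = 83.5 − 0.5x_E.
Plugging x_B into E's best response: x_E = 42.75 − 0.25(83.5 − 0.5x_E) ⇒ 0.875x_E = 21.875, so x_E = 25.
Then x_B = 83.5 − 0.5·25 = 71.
Equilibrium price: P = 176 − 96 = 80.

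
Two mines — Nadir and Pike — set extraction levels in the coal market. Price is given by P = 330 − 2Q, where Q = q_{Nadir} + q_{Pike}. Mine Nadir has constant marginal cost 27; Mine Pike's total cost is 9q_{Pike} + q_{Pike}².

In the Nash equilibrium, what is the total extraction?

92.7

Mine Nadir's profit: π = q_{Nadir}(330 − 2(q_{Nadir} + q_{Pike})) − 27q_{Nadir}.
∂π/∂q_{Nadir} = 303 − 4q_{Nadir} − 2q_{Pike} = 0, so q_{Nadir} = 75.75 − 0.5q_{Pike}.
For Pike: ∂π/∂q_{Pike} = 321 − 6q_{Pike} − 2q_{Nadir} = 0 ⇒ q_{Pike} = 53.5 − (1/3)q_{Nadir}.
Plugging q_{Pike} into Nadir's best response: q_{Nadir} = 75.75 − 0.5(53.5 − (1/3)q_{Nadir}) ⇒ (5/6)q_{Nadir} = 49, so q_{Nadir} = 58.8.
Then q_{Pike} = 53.5 − (1/3)·58.8 = 33.9.
Total extraction: 58.8 + 33.9 = 92.7.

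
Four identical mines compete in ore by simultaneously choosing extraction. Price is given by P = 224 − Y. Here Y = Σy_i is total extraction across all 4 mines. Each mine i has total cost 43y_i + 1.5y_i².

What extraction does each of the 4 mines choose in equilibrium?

22.625

A representative mine's profit is π_i = y_i(224 − Y) − 43y_i − 1.5y_i², with Y = y_i + Σ_{j≠i} y_j.
First-order condition: 181 − 5y_i − Σ_{j≠i} y_j = 0.
In a symmetric equilibrium every mine chooses the same y, so Σ_{j≠i} y_j = 3y. The condition becomes 181 − 8y = 0, giving y = 181/8 = 22.625.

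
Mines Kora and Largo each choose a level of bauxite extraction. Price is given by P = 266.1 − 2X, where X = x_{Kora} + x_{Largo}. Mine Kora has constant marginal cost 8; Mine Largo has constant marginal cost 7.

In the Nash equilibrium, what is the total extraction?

Mine Kora's profit: π = x_{Kora}(266.1 − 2(x_{Kora} + x_{Largo})) − 8x_{Kora}.
∂π/∂x_{Kora} = 258.1 − 4x_{Kora} − 2x_{Largo} = 0, so x_{Kora} = 64.525 − 0.5x_{Largo}.
By the same steps for Largo: x_{Largo} = 64.775 − 0.5x_{Kora}.
Plugging x_{Largo} into Kora's best response: x_{Kora} = 64.525 − 0.5(64.775 − 0.5x_{Kora}) ⇒ 0.75x_{Kora} = 32.1375, so x_{Kora} = 42.85.
Then x_{Largo} = 64.775 − 0.5·42.85 = 43.35.
Total extraction: 42.85 + 43.35 = 86.2.

86.2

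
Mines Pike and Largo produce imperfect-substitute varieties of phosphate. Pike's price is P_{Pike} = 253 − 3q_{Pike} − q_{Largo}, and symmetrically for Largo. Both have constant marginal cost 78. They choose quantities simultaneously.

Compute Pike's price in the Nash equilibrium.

Mine Pike's profit: π = q_{Pike}(253 − 3q_{Pike} − q_{Largo}) − 78q_{Pike}.
∂π/∂q_{Pike} = 175 − 6q_{Pike} − q_{Largo} = 0 ⇒ q_{Pike} = 175/6 − (1/6)q_{Largo}.
Setting q_{Pike} = q_{Largo} in the reaction function: q_{Pike} = 175/6 − (1/6)q_{Pike}, so q_{Pike} = (175/6) / (7/6) = 25.
P_{Pike} = 253 − 3·25 − 25 = 153.

153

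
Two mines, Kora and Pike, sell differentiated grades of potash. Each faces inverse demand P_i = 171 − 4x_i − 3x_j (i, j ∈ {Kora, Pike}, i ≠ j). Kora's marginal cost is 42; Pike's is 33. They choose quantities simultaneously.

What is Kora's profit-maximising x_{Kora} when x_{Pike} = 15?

Mine Kora's profit: π = x_{Kora}(171 − 4x_{Kora} − 3x_{Pike}) − 42x_{Kora}.
∂π/∂x_{Kora} = 129 − 8x_{Kora} − 3x_{Pike} = 0 ⇒ x_{Kora} = 16.125 − 0.375x_{Pike}.
At x_{Pike} = 15: x_{Kora} = 16.125 − 0.375·15 = 10.5.

10.5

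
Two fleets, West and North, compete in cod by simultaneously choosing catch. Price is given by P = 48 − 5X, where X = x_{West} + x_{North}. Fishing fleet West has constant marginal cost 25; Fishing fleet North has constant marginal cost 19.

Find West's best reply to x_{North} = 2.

1.3

Fishing fleet West's profit: π = x_{West}(48 − 5(x_{West} + x_{North})) − 25x_{West}.
∂π/∂x_{West} = 23 − 10x_{West} − 5x_{North} = 0, so x_{West} = 2.3 − 0.5x_{North}.
At x_{North} = 2: x_{West} = 2.3 − 0.5·2 = 1.3.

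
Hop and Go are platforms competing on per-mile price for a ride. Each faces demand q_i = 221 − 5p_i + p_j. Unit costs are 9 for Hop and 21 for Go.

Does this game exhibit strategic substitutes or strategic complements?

strategic complements

Hop's profit: π = (p_{Hop} − 9)(221 − 5p_{Hop} + p_{Go}).
∂π/∂p_{Hop} = 266 − 10p_{Hop} + p_{Go} = 0 ⇒ p_{Hop} = 26.6 + 0.1p_{Go}.
The best-response slope dp_{Hop}/dp_{Go} = 0.1 > 0: the reaction function is upward-sloping, so the choices are strategic complements.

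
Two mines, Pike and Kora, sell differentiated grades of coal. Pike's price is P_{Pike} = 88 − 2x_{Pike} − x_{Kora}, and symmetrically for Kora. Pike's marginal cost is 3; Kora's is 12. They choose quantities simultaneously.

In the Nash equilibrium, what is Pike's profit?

Mine Pike's profit: π = x_{Pike}(88 − 2x_{Pike} − x_{Kora}) − 3x_{Pike}.
∂π/∂x_{Pike} = 85 − 4x_{Pike} − x_{Kora} = 0 ⇒ x_{Pike} = 21.25 − 0.25x_{Kora}.
Similarly x_{Kora} = 19 − 0.25x_{Pike}.
Substituting the second reaction function into the first: x_{Pike} = 21.25 − 0.25(19 − 0.25x_{Pike}), which gives 0.9375x_{Pike} = 16.5 ⇒ x_{Pike} = 17.6.
Then x_{Kora} = 19 − 0.25·17.6 = 14.6.
P_{Pike} = 88 − 2·17.6 − 14.6 = 38.2.
Profit = (38.2 − 3)·17.6 = 619.52.

619.52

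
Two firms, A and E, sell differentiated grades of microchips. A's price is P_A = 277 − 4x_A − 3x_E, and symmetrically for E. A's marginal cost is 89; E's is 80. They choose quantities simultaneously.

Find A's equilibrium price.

155.4

Firm A's profit: π = x_A(277 − 4x_A − 3x_E) − 89x_A.
∂π/∂x_A = 188 − 8x_A − 3x_E = 0 ⇒ x_A = 23.5 − 0.375x_E.
Similarly x_E = 24.625 − 0.375x_A.
Substituting the second reaction function into the first: x_A = 23.5 − 0.375(24.625 − 0.375x_A), which gives (55/64)x_A = 913/64 ⇒ x_A = 16.6.
Then x_E = 24.625 − 0.375·16.6 = 18.4.
P_A = 277 − 4·16.6 − 3·18.4 = 155.4.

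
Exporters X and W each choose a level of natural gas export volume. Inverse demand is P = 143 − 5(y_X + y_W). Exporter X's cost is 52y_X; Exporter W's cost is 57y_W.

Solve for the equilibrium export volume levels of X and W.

Exporter X's profit: π = y_X(143 − 5(y_X + y_W)) − 52y_X.
∂π/∂y_X = 91 − 10y_X − 5y_W = 0, so y_X = 9.1 − 0.5y_W.
By the same steps for W: y_W = 8.6 − 0.5y_X.
Substituting the second reaction function into the first: y_X = 9.1 − 0.5(8.6 − 0.5y_X), which gives 0.75y_X = 4.8 ⇒ y_X = 6.4.
Then y_W = 8.6 − 0.5·6.4 = 5.4.

6.4, 5.4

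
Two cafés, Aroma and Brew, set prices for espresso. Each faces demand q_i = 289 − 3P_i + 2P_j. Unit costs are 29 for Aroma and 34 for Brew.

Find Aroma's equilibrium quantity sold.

Aroma's profit: π = (P_{Aroma} − 29)(289 − 3P_{Aroma} + 2P_{Brew}).
∂π/∂P_{Aroma} = 376 − 6P_{Aroma} + 2P_{Brew} = 0 ⇒ P_{Aroma} = 188/3 + (1/3)P_{Brew}.
Similarly P_{Brew} = 391/6 + (1/3)P_{Aroma}.
Plugging P_{Brew} into Aroma's best response: P_{Aroma} = 188/3 + (1/3)(391/6 + (1/3)P_{Aroma}) ⇒ (8/9)P_{Aroma} = 1519/18, so P_{Aroma} = 94.9375.
Then P_{Brew} = 391/6 + (1/3)·94.9375 = 96.8125.
q_{Aroma} = 289 − 3·94.9375 + 2·96.8125 = 197.8125.

197.8125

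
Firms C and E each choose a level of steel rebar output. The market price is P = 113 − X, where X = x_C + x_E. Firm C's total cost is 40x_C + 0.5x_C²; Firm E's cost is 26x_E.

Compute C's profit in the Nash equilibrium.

208.86

Firm C's profit: π = x_C(113 − (x_C + x_E)) − 40x_C − 0.5x_C².
∂π/∂x_C = 73 − 3x_C − x_E = 0, so x_C = 73/3 − (1/3)x_E.
For E: ∂π/∂x_E = 87 − 2x_E − x_C = 0 ⇒ x_E = 43.5 − 0.5x_C.
Substituting the second reaction function into the first: x_C = 73/3 − (1/3)(43.5 − 0.5x_C), which gives (5/6)x_C = 59/6 ⇒ x_C = 11.8.
Then x_E = 43.5 − 0.5·11.8 = 37.6.
Price P = 113 − 49.4 = 63.6.
C's profit: (63.6 − 40)·11.8 − 0.5(11.8)² = 208.86.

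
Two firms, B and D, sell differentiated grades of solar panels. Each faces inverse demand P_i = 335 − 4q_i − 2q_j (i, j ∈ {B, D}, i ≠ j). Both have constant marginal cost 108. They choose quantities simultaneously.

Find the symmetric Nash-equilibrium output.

Firm B's profit: π = q_B(335 − 4q_B − 2q_D) − 108q_B.
∂π/∂q_B = 227 − 8q_B − 2q_D = 0 ⇒ q_B = 28.375 − 0.25q_D.
Setting q_B = q_D in the reaction function: q_B = 28.375 − 0.25q_B, so q_B = 28.375 / 1.25 = 22.7.

22.7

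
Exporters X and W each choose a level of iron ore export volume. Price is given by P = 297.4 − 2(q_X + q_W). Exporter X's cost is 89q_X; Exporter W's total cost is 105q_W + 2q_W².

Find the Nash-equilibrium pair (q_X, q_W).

45.8, 12.6

Exporter X's profit: π = q_X(297.4 − 2(q_X + q_W)) − 89q_X.
∂π/∂q_X = 208.4 − 4q_X − 2q_W = 0, so q_X = 52.1 − 0.5q_W.
For W: ∂π/∂q_W = 192.4 − 8q_W − 2q_X = 0 ⇒ q_W = 24.05 − 0.25q_X.
Substituting the second reaction function into the first: q_X = 52.1 − 0.5(24.05 − 0.25q_X), which gives 0.875q_X = 40.075 ⇒ q_X = 45.8.
Then q_W = 24.05 − 0.25·45.8 = 12.6.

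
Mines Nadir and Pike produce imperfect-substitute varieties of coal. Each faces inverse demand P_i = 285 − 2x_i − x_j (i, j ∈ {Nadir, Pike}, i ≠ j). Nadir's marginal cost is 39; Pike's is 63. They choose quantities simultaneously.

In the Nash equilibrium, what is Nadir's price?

Mine Nadir's profit: π = x_{Nadir}(285 − 2x_{Nadir} − x_{Pike}) − 39x_{Nadir}.
∂π/∂x_{Nadir} = 246 − 4x_{Nadir} − x_{Pike} = 0 ⇒ x_{Nadir} = 61.5 − 0.25x_{Pike}.
Similarly x_{Pike} = 55.5 − 0.25x_{Nadir}.
Substituting the second reaction function into the first: x_{Nadir} = 61.5 − 0.25(55.5 − 0.25x_{Nadir}), which gives 0.9375x_{Nadir} = 47.625 ⇒ x_{Nadir} = 50.8.
Then x_{Pike} = 55.5 − 0.25·50.8 = 42.8.
P_{Nadir} = 285 − 2·50.8 − 42.8 = 140.6.

140.6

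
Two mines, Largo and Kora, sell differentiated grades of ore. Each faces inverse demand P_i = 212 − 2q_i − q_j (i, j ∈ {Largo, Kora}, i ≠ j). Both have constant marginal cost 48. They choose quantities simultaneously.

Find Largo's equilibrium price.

113.6

Mine Largo's profit: π = q_{Largo}(212 − 2q_{Largo} − q_{Kora}) − 48q_{Largo}.
∂π/∂q_{Largo} = 164 − 4q_{Largo} − q_{Kora} = 0 ⇒ q_{Largo} = 41 − 0.25q_{Kora}.
By symmetry q_{Kora} = q_{Largo}; substituting into the reaction function, 1.25q_{Largo} = 41 and q_{Largo} = 32.8.
P_{Largo} = 212 − 2·32.8 − 32.8 = 113.6.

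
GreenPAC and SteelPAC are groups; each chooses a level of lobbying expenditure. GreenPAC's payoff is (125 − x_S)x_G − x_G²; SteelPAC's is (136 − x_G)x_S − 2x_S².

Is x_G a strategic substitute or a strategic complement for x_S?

strategic substitutes

Expanding GreenPAC's payoff: 125x_G − x_Sx_G − x_G².
∂π/∂x_G = 125 − x_S − 2x_G = 0, so x_G = 62.5 − 0.5x_S.
The best-response slope dx_G/dx_S = −0.5 < 0: the reaction function is downward-sloping, so the choices are strategic substitutes.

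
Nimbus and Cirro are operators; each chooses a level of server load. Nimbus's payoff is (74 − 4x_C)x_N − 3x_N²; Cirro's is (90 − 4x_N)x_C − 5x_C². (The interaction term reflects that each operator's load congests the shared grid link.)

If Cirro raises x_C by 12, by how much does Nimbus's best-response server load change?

-8

Expanding Nimbus's payoff: 74x_N − 4x_Cx_N − 3x_N².
∂π/∂x_N = 74 − 4x_C − 6x_N = 0, so x_N = 37/3 − (2/3)x_C.
The reaction-function slope is −2/3, so a 12-unit rise in x_C moves x_N by −2/3 × 12 = −8. Nimbus's best response falls — the actions are strategic substitutes.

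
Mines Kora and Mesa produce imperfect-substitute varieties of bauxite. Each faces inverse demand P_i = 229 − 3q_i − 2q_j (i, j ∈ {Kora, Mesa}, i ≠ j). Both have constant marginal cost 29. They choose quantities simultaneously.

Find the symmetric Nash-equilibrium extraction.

Mine Kora's profit: π = q_{Kora}(229 − 3q_{Kora} − 2q_{Mesa}) − 29q_{Kora}.
∂π/∂q_{Kora} = 200 − 6q_{Kora} − 2q_{Mesa} = 0 ⇒ q_{Kora} = 100/3 − (1/3)q_{Mesa}.
Setting q_{Kora} = q_{Mesa} in the reaction function: q_{Kora} = 100/3 − (1/3)q_{Kora}, so q_{Kora} = (100/3) / (4/3) = 25.

25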